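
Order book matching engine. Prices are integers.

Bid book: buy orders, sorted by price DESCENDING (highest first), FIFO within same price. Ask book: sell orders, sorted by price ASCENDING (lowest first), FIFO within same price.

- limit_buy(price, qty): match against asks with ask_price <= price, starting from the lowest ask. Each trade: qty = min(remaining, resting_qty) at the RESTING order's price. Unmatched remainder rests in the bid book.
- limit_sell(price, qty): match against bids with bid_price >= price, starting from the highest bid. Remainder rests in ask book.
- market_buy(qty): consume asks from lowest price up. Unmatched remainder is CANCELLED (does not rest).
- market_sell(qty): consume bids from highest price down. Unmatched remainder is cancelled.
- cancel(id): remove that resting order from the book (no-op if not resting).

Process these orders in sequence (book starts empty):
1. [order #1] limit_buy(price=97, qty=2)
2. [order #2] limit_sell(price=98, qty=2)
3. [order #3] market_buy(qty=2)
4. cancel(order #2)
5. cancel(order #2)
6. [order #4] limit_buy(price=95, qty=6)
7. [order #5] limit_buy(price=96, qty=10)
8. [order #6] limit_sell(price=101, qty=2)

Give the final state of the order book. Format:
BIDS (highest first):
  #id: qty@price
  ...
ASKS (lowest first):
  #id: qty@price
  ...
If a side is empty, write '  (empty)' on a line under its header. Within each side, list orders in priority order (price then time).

Answer: BIDS (highest first):
  #1: 2@97
  #5: 10@96
  #4: 6@95
ASKS (lowest first):
  #6: 2@101

Derivation:
After op 1 [order #1] limit_buy(price=97, qty=2): fills=none; bids=[#1:2@97] asks=[-]
After op 2 [order #2] limit_sell(price=98, qty=2): fills=none; bids=[#1:2@97] asks=[#2:2@98]
After op 3 [order #3] market_buy(qty=2): fills=#3x#2:2@98; bids=[#1:2@97] asks=[-]
After op 4 cancel(order #2): fills=none; bids=[#1:2@97] asks=[-]
After op 5 cancel(order #2): fills=none; bids=[#1:2@97] asks=[-]
After op 6 [order #4] limit_buy(price=95, qty=6): fills=none; bids=[#1:2@97 #4:6@95] asks=[-]
After op 7 [order #5] limit_buy(price=96, qty=10): fills=none; bids=[#1:2@97 #5:10@96 #4:6@95] asks=[-]
After op 8 [order #6] limit_sell(price=101, qty=2): fills=none; bids=[#1:2@97 #5:10@96 #4:6@95] asks=[#6:2@101]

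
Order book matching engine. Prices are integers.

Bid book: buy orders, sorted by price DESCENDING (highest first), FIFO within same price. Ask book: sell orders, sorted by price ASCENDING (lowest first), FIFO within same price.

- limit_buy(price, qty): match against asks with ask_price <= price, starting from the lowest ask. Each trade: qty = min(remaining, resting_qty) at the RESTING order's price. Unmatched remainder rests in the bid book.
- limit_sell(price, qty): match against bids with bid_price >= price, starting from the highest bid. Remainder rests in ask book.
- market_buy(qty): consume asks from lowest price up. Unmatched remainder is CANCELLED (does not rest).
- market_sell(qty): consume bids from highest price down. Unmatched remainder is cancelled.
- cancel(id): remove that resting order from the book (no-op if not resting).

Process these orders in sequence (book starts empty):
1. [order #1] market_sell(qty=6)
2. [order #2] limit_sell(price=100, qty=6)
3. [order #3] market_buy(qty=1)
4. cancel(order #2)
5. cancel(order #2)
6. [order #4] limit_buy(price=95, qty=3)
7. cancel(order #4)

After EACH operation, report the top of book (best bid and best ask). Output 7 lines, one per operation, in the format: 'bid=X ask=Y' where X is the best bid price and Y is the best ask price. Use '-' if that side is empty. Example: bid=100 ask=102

After op 1 [order #1] market_sell(qty=6): fills=none; bids=[-] asks=[-]
After op 2 [order #2] limit_sell(price=100, qty=6): fills=none; bids=[-] asks=[#2:6@100]
After op 3 [order #3] market_buy(qty=1): fills=#3x#2:1@100; bids=[-] asks=[#2:5@100]
After op 4 cancel(order #2): fills=none; bids=[-] asks=[-]
After op 5 cancel(order #2): fills=none; bids=[-] asks=[-]
After op 6 [order #4] limit_buy(price=95, qty=3): fills=none; bids=[#4:3@95] asks=[-]
After op 7 cancel(order #4): fills=none; bids=[-] asks=[-]

Answer: bid=- ask=-
bid=- ask=100
bid=- ask=100
bid=- ask=-
bid=- ask=-
bid=95 ask=-
bid=- ask=-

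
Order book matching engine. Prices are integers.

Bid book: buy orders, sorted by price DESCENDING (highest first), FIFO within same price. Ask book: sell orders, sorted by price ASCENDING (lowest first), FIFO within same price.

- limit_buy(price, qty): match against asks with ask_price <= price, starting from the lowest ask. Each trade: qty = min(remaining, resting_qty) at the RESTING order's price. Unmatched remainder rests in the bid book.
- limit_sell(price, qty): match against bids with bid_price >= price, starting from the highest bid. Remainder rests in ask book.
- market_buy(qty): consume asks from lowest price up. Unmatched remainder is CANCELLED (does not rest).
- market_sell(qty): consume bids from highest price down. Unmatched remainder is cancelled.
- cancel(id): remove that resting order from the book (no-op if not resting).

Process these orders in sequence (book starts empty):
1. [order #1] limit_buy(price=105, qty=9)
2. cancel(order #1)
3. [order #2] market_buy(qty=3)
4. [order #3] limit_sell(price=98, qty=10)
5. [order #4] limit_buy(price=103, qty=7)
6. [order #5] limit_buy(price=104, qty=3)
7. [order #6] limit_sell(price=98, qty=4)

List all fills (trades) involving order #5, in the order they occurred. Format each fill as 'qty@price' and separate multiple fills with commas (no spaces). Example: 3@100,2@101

After op 1 [order #1] limit_buy(price=105, qty=9): fills=none; bids=[#1:9@105] asks=[-]
After op 2 cancel(order #1): fills=none; bids=[-] asks=[-]
After op 3 [order #2] market_buy(qty=3): fills=none; bids=[-] asks=[-]
After op 4 [order #3] limit_sell(price=98, qty=10): fills=none; bids=[-] asks=[#3:10@98]
After op 5 [order #4] limit_buy(price=103, qty=7): fills=#4x#3:7@98; bids=[-] asks=[#3:3@98]
After op 6 [order #5] limit_buy(price=104, qty=3): fills=#5x#3:3@98; bids=[-] asks=[-]
After op 7 [order #6] limit_sell(price=98, qty=4): fills=none; bids=[-] asks=[#6:4@98]

Answer: 3@98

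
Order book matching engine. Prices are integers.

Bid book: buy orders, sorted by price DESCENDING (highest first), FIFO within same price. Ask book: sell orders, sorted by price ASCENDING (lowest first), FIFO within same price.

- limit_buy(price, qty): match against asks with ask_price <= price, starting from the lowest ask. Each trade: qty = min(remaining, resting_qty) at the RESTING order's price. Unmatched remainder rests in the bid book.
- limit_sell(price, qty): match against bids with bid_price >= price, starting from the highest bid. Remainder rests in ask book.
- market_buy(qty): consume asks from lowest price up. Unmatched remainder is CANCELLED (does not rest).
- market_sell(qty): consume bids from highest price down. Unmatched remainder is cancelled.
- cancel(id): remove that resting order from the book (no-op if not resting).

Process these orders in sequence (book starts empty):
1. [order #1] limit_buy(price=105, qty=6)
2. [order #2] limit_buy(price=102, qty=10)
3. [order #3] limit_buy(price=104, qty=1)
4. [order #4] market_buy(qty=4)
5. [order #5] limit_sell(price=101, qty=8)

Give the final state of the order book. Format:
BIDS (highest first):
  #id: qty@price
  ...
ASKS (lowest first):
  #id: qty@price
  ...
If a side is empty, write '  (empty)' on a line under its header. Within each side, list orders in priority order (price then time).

After op 1 [order #1] limit_buy(price=105, qty=6): fills=none; bids=[#1:6@105] asks=[-]
After op 2 [order #2] limit_buy(price=102, qty=10): fills=none; bids=[#1:6@105 #2:10@102] asks=[-]
After op 3 [order #3] limit_buy(price=104, qty=1): fills=none; bids=[#1:6@105 #3:1@104 #2:10@102] asks=[-]
After op 4 [order #4] market_buy(qty=4): fills=none; bids=[#1:6@105 #3:1@104 #2:10@102] asks=[-]
After op 5 [order #5] limit_sell(price=101, qty=8): fills=#1x#5:6@105 #3x#5:1@104 #2x#5:1@102; bids=[#2:9@102] asks=[-]

Answer: BIDS (highest first):
  #2: 9@102
ASKS (lowest first):
  (empty)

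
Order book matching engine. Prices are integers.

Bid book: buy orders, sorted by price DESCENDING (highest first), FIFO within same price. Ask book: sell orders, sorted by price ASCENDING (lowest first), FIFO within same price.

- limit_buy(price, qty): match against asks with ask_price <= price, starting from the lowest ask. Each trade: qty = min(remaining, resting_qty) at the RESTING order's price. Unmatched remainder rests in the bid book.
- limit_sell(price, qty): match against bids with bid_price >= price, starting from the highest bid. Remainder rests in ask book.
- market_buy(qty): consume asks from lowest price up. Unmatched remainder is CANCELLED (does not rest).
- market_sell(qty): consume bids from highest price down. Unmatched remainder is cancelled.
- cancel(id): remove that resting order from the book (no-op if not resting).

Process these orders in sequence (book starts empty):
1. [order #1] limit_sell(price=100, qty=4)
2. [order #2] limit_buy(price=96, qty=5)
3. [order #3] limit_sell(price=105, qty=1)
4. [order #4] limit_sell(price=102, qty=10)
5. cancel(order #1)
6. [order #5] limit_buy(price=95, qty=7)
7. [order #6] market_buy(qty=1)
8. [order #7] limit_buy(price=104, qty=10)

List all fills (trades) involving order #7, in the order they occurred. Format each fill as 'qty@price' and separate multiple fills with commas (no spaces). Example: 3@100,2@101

Answer: 9@102

Derivation:
After op 1 [order #1] limit_sell(price=100, qty=4): fills=none; bids=[-] asks=[#1:4@100]
After op 2 [order #2] limit_buy(price=96, qty=5): fills=none; bids=[#2:5@96] asks=[#1:4@100]
After op 3 [order #3] limit_sell(price=105, qty=1): fills=none; bids=[#2:5@96] asks=[#1:4@100 #3:1@105]
After op 4 [order #4] limit_sell(price=102, qty=10): fills=none; bids=[#2:5@96] asks=[#1:4@100 #4:10@102 #3:1@105]
After op 5 cancel(order #1): fills=none; bids=[#2:5@96] asks=[#4:10@102 #3:1@105]
After op 6 [order #5] limit_buy(price=95, qty=7): fills=none; bids=[#2:5@96 #5:7@95] asks=[#4:10@102 #3:1@105]
After op 7 [order #6] market_buy(qty=1): fills=#6x#4:1@102; bids=[#2:5@96 #5:7@95] asks=[#4:9@102 #3:1@105]
After op 8 [order #7] limit_buy(price=104, qty=10): fills=#7x#4:9@102; bids=[#7:1@104 #2:5@96 #5:7@95] asks=[#3:1@105]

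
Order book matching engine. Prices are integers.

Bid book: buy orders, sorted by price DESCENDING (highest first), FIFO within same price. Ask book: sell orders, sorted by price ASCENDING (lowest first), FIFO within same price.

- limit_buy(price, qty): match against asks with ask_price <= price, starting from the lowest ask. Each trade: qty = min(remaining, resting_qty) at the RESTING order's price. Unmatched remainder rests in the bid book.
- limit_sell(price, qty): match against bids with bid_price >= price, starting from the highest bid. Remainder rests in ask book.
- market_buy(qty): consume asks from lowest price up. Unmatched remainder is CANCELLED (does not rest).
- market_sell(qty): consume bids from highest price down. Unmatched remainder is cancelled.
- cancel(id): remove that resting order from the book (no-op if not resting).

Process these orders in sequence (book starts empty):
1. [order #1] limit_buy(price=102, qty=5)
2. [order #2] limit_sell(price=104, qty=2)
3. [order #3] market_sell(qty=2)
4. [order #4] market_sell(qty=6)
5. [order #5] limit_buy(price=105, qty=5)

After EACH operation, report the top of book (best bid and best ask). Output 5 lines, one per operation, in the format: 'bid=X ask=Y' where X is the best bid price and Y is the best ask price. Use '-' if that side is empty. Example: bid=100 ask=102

Answer: bid=102 ask=-
bid=102 ask=104
bid=102 ask=104
bid=- ask=104
bid=105 ask=-

Derivation:
After op 1 [order #1] limit_buy(price=102, qty=5): fills=none; bids=[#1:5@102] asks=[-]
After op 2 [order #2] limit_sell(price=104, qty=2): fills=none; bids=[#1:5@102] asks=[#2:2@104]
After op 3 [order #3] market_sell(qty=2): fills=#1x#3:2@102; bids=[#1:3@102] asks=[#2:2@104]
After op 4 [order #4] market_sell(qty=6): fills=#1x#4:3@102; bids=[-] asks=[#2:2@104]
After op 5 [order #5] limit_buy(price=105, qty=5): fills=#5x#2:2@104; bids=[#5:3@105] asks=[-]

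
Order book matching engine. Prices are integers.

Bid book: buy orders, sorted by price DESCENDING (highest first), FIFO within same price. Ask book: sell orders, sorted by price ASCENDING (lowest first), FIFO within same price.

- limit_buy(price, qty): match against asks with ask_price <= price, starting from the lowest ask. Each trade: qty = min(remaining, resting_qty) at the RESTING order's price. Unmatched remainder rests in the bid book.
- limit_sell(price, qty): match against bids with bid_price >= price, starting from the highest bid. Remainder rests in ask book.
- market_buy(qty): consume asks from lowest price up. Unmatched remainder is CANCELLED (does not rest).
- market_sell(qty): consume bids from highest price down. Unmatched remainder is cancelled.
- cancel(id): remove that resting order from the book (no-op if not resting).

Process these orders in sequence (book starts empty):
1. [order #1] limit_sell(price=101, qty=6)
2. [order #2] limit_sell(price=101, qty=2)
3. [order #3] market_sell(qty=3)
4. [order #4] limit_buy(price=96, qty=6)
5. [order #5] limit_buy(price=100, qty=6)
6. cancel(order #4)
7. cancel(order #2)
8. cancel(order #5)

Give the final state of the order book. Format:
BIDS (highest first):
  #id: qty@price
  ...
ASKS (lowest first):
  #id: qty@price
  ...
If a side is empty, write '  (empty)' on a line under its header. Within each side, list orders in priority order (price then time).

Answer: BIDS (highest first):
  (empty)
ASKS (lowest first):
  #1: 6@101

Derivation:
After op 1 [order #1] limit_sell(price=101, qty=6): fills=none; bids=[-] asks=[#1:6@101]
After op 2 [order #2] limit_sell(price=101, qty=2): fills=none; bids=[-] asks=[#1:6@101 #2:2@101]
After op 3 [order #3] market_sell(qty=3): fills=none; bids=[-] asks=[#1:6@101 #2:2@101]
After op 4 [order #4] limit_buy(price=96, qty=6): fills=none; bids=[#4:6@96] asks=[#1:6@101 #2:2@101]
After op 5 [order #5] limit_buy(price=100, qty=6): fills=none; bids=[#5:6@100 #4:6@96] asks=[#1:6@101 #2:2@101]
After op 6 cancel(order #4): fills=none; bids=[#5:6@100] asks=[#1:6@101 #2:2@101]
After op 7 cancel(order #2): fills=none; bids=[#5:6@100] asks=[#1:6@101]
After op 8 cancel(order #5): fills=none; bids=[-] asks=[#1:6@101]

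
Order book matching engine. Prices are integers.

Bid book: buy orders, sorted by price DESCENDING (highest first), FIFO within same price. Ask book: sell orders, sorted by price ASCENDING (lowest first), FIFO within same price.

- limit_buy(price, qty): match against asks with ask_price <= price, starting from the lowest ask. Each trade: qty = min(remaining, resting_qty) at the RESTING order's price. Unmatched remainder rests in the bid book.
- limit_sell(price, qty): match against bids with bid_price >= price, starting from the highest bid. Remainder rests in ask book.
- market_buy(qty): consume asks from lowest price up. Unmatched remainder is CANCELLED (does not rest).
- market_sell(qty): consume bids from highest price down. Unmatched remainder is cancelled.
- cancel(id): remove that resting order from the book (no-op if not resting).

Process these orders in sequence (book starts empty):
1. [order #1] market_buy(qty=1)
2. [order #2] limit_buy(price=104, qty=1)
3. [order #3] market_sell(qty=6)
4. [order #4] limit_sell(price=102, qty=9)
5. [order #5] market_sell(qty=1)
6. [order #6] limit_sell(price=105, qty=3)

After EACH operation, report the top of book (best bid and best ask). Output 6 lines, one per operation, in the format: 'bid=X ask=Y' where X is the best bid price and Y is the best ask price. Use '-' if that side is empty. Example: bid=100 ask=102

After op 1 [order #1] market_buy(qty=1): fills=none; bids=[-] asks=[-]
After op 2 [order #2] limit_buy(price=104, qty=1): fills=none; bids=[#2:1@104] asks=[-]
After op 3 [order #3] market_sell(qty=6): fills=#2x#3:1@104; bids=[-] asks=[-]
After op 4 [order #4] limit_sell(price=102, qty=9): fills=none; bids=[-] asks=[#4:9@102]
After op 5 [order #5] market_sell(qty=1): fills=none; bids=[-] asks=[#4:9@102]
After op 6 [order #6] limit_sell(price=105, qty=3): fills=none; bids=[-] asks=[#4:9@102 #6:3@105]

Answer: bid=- ask=-
bid=104 ask=-
bid=- ask=-
bid=- ask=102
bid=- ask=102
bid=- ask=102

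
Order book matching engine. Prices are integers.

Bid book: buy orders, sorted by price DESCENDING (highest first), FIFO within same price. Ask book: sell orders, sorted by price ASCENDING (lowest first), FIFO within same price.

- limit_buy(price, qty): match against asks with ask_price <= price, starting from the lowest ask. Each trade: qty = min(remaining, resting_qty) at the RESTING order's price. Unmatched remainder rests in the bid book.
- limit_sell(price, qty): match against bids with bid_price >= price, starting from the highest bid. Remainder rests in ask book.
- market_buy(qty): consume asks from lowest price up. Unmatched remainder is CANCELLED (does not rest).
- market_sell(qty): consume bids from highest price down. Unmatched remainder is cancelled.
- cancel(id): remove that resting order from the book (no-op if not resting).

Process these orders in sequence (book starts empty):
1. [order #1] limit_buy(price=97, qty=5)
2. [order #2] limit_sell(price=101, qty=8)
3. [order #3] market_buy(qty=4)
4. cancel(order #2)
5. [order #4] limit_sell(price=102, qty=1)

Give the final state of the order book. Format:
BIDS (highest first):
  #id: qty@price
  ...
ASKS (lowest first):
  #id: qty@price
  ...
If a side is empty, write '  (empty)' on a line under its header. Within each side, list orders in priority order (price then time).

Answer: BIDS (highest first):
  #1: 5@97
ASKS (lowest first):
  #4: 1@102

Derivation:
After op 1 [order #1] limit_buy(price=97, qty=5): fills=none; bids=[#1:5@97] asks=[-]
After op 2 [order #2] limit_sell(price=101, qty=8): fills=none; bids=[#1:5@97] asks=[#2:8@101]
After op 3 [order #3] market_buy(qty=4): fills=#3x#2:4@101; bids=[#1:5@97] asks=[#2:4@101]
After op 4 cancel(order #2): fills=none; bids=[#1:5@97] asks=[-]
After op 5 [order #4] limit_sell(price=102, qty=1): fills=none; bids=[#1:5@97] asks=[#4:1@102]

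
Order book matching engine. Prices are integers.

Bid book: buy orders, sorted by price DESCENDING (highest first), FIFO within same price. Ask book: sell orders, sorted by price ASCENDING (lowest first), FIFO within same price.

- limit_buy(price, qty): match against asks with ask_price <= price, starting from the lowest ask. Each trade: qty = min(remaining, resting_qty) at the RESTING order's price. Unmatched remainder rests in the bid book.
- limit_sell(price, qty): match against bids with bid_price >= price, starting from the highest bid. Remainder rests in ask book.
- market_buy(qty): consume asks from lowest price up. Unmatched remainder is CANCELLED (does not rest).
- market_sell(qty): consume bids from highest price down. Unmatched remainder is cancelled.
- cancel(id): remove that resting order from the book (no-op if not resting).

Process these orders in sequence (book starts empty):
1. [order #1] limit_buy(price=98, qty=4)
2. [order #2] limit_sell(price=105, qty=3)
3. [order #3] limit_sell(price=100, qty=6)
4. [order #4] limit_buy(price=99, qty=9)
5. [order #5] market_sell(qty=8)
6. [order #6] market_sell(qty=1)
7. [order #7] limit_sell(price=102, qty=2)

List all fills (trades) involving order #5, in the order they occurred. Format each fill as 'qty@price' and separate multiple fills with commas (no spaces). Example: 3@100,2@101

Answer: 8@99

Derivation:
After op 1 [order #1] limit_buy(price=98, qty=4): fills=none; bids=[#1:4@98] asks=[-]
After op 2 [order #2] limit_sell(price=105, qty=3): fills=none; bids=[#1:4@98] asks=[#2:3@105]
After op 3 [order #3] limit_sell(price=100, qty=6): fills=none; bids=[#1:4@98] asks=[#3:6@100 #2:3@105]
After op 4 [order #4] limit_buy(price=99, qty=9): fills=none; bids=[#4:9@99 #1:4@98] asks=[#3:6@100 #2:3@105]
After op 5 [order #5] market_sell(qty=8): fills=#4x#5:8@99; bids=[#4:1@99 #1:4@98] asks=[#3:6@100 #2:3@105]
After op 6 [order #6] market_sell(qty=1): fills=#4x#6:1@99; bids=[#1:4@98] asks=[#3:6@100 #2:3@105]
After op 7 [order #7] limit_sell(price=102, qty=2): fills=none; bids=[#1:4@98] asks=[#3:6@100 #7:2@102 #2:3@105]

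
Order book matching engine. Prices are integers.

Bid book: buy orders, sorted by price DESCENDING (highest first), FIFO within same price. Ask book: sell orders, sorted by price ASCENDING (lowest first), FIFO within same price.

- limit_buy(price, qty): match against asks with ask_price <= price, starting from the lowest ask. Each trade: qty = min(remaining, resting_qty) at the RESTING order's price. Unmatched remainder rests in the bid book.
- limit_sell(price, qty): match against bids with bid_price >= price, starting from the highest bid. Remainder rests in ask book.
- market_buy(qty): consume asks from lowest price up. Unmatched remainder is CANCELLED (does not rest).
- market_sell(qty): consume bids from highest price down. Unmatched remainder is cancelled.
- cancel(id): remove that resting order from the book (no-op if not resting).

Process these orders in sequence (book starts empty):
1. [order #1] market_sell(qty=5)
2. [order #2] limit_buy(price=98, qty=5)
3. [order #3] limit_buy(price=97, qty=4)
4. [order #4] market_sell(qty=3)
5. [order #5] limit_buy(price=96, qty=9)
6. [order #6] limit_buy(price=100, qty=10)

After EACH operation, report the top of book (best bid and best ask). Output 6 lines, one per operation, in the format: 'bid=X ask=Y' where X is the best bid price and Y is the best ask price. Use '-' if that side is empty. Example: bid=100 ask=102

After op 1 [order #1] market_sell(qty=5): fills=none; bids=[-] asks=[-]
After op 2 [order #2] limit_buy(price=98, qty=5): fills=none; bids=[#2:5@98] asks=[-]
After op 3 [order #3] limit_buy(price=97, qty=4): fills=none; bids=[#2:5@98 #3:4@97] asks=[-]
After op 4 [order #4] market_sell(qty=3): fills=#2x#4:3@98; bids=[#2:2@98 #3:4@97] asks=[-]
After op 5 [order #5] limit_buy(price=96, qty=9): fills=none; bids=[#2:2@98 #3:4@97 #5:9@96] asks=[-]
After op 6 [order #6] limit_buy(price=100, qty=10): fills=none; bids=[#6:10@100 #2:2@98 #3:4@97 #5:9@96] asks=[-]

Answer: bid=- ask=-
bid=98 ask=-
bid=98 ask=-
bid=98 ask=-
bid=98 ask=-
bid=100 ask=-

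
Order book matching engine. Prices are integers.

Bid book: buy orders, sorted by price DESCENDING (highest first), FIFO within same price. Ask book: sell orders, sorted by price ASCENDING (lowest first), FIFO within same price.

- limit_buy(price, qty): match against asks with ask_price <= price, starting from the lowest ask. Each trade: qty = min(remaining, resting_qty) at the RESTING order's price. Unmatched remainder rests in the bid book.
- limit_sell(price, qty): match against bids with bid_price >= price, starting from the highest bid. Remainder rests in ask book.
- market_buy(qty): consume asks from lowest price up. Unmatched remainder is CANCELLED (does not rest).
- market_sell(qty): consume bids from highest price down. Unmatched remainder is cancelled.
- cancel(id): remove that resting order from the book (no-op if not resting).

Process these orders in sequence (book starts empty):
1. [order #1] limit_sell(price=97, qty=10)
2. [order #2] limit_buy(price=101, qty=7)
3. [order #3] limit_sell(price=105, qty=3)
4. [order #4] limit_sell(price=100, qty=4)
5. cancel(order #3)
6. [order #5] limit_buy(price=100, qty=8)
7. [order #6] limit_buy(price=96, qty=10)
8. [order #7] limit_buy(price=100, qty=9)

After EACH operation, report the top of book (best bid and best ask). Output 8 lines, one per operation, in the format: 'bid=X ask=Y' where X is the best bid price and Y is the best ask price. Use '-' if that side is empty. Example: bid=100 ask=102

Answer: bid=- ask=97
bid=- ask=97
bid=- ask=97
bid=- ask=97
bid=- ask=97
bid=100 ask=-
bid=100 ask=-
bid=100 ask=-

Derivation:
After op 1 [order #1] limit_sell(price=97, qty=10): fills=none; bids=[-] asks=[#1:10@97]
After op 2 [order #2] limit_buy(price=101, qty=7): fills=#2x#1:7@97; bids=[-] asks=[#1:3@97]
After op 3 [order #3] limit_sell(price=105, qty=3): fills=none; bids=[-] asks=[#1:3@97 #3:3@105]
After op 4 [order #4] limit_sell(price=100, qty=4): fills=none; bids=[-] asks=[#1:3@97 #4:4@100 #3:3@105]
After op 5 cancel(order #3): fills=none; bids=[-] asks=[#1:3@97 #4:4@100]
After op 6 [order #5] limit_buy(price=100, qty=8): fills=#5x#1:3@97 #5x#4:4@100; bids=[#5:1@100] asks=[-]
After op 7 [order #6] limit_buy(price=96, qty=10): fills=none; bids=[#5:1@100 #6:10@96] asks=[-]
After op 8 [order #7] limit_buy(price=100, qty=9): fills=none; bids=[#5:1@100 #7:9@100 #6:10@96] asks=[-]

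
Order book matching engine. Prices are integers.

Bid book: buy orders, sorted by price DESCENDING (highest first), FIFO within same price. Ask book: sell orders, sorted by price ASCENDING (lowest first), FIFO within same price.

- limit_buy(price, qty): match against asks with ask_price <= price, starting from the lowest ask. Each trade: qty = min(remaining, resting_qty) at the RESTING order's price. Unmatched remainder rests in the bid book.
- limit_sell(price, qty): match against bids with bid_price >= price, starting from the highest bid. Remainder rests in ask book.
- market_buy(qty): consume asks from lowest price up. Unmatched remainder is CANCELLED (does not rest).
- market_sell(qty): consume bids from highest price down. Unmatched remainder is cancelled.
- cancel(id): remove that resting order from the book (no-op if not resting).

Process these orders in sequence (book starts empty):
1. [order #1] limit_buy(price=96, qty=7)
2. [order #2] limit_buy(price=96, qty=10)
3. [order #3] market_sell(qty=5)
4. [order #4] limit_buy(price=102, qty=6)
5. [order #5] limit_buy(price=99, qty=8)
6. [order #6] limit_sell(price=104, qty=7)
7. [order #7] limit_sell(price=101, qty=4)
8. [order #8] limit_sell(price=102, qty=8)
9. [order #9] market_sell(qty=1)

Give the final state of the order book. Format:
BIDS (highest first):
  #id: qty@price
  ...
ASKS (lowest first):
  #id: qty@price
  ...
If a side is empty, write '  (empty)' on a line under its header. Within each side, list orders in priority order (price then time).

Answer: BIDS (highest first):
  #5: 7@99
  #1: 2@96
  #2: 10@96
ASKS (lowest first):
  #8: 6@102
  #6: 7@104

Derivation:
After op 1 [order #1] limit_buy(price=96, qty=7): fills=none; bids=[#1:7@96] asks=[-]
After op 2 [order #2] limit_buy(price=96, qty=10): fills=none; bids=[#1:7@96 #2:10@96] asks=[-]
After op 3 [order #3] market_sell(qty=5): fills=#1x#3:5@96; bids=[#1:2@96 #2:10@96] asks=[-]
After op 4 [order #4] limit_buy(price=102, qty=6): fills=none; bids=[#4:6@102 #1:2@96 #2:10@96] asks=[-]
After op 5 [order #5] limit_buy(price=99, qty=8): fills=none; bids=[#4:6@102 #5:8@99 #1:2@96 #2:10@96] asks=[-]
After op 6 [order #6] limit_sell(price=104, qty=7): fills=none; bids=[#4:6@102 #5:8@99 #1:2@96 #2:10@96] asks=[#6:7@104]
After op 7 [order #7] limit_sell(price=101, qty=4): fills=#4x#7:4@102; bids=[#4:2@102 #5:8@99 #1:2@96 #2:10@96] asks=[#6:7@104]
After op 8 [order #8] limit_sell(price=102, qty=8): fills=#4x#8:2@102; bids=[#5:8@99 #1:2@96 #2:10@96] asks=[#8:6@102 #6:7@104]
After op 9 [order #9] market_sell(qty=1): fills=#5x#9:1@99; bids=[#5:7@99 #1:2@96 #2:10@96] asks=[#8:6@102 #6:7@104]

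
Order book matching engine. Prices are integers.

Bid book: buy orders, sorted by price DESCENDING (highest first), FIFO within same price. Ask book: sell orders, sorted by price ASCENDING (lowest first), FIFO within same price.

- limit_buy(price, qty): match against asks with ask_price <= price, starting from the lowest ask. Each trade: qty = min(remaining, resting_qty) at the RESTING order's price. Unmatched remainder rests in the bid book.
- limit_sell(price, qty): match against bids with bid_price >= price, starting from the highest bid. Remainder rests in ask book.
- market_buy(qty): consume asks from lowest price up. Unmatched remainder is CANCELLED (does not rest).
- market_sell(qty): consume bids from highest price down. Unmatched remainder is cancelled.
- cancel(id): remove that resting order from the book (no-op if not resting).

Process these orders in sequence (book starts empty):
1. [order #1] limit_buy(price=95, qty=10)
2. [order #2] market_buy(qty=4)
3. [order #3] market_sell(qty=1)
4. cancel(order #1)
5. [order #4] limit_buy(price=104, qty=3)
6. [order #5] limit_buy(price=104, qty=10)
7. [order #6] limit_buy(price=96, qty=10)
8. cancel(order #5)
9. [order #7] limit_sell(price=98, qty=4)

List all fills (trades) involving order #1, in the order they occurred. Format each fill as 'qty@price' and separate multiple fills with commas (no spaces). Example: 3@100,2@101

Answer: 1@95

Derivation:
After op 1 [order #1] limit_buy(price=95, qty=10): fills=none; bids=[#1:10@95] asks=[-]
After op 2 [order #2] market_buy(qty=4): fills=none; bids=[#1:10@95] asks=[-]
After op 3 [order #3] market_sell(qty=1): fills=#1x#3:1@95; bids=[#1:9@95] asks=[-]
After op 4 cancel(order #1): fills=none; bids=[-] asks=[-]
After op 5 [order #4] limit_buy(price=104, qty=3): fills=none; bids=[#4:3@104] asks=[-]
After op 6 [order #5] limit_buy(price=104, qty=10): fills=none; bids=[#4:3@104 #5:10@104] asks=[-]
After op 7 [order #6] limit_buy(price=96, qty=10): fills=none; bids=[#4:3@104 #5:10@104 #6:10@96] asks=[-]
After op 8 cancel(order #5): fills=none; bids=[#4:3@104 #6:10@96] asks=[-]
After op 9 [order #7] limit_sell(price=98, qty=4): fills=#4x#7:3@104; bids=[#6:10@96] asks=[#7:1@98]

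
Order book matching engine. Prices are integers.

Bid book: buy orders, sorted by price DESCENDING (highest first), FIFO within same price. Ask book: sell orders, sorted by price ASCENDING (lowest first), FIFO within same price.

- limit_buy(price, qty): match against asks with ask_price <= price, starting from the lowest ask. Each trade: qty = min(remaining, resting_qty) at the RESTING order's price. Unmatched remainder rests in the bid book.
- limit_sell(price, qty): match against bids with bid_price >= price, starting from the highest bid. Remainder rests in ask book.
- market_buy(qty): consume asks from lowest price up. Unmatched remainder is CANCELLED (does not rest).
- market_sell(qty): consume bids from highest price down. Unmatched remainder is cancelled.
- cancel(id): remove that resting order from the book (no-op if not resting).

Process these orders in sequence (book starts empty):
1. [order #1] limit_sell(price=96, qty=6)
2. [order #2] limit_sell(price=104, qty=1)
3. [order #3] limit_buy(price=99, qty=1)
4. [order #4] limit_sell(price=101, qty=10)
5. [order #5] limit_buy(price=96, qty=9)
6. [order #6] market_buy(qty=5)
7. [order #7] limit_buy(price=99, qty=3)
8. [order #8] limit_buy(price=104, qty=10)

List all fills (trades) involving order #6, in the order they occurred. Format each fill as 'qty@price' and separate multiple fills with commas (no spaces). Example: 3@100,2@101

Answer: 5@101

Derivation:
After op 1 [order #1] limit_sell(price=96, qty=6): fills=none; bids=[-] asks=[#1:6@96]
After op 2 [order #2] limit_sell(price=104, qty=1): fills=none; bids=[-] asks=[#1:6@96 #2:1@104]
After op 3 [order #3] limit_buy(price=99, qty=1): fills=#3x#1:1@96; bids=[-] asks=[#1:5@96 #2:1@104]
After op 4 [order #4] limit_sell(price=101, qty=10): fills=none; bids=[-] asks=[#1:5@96 #4:10@101 #2:1@104]
After op 5 [order #5] limit_buy(price=96, qty=9): fills=#5x#1:5@96; bids=[#5:4@96] asks=[#4:10@101 #2:1@104]
After op 6 [order #6] market_buy(qty=5): fills=#6x#4:5@101; bids=[#5:4@96] asks=[#4:5@101 #2:1@104]
After op 7 [order #7] limit_buy(price=99, qty=3): fills=none; bids=[#7:3@99 #5:4@96] asks=[#4:5@101 #2:1@104]
After op 8 [order #8] limit_buy(price=104, qty=10): fills=#8x#4:5@101 #8x#2:1@104; bids=[#8:4@104 #7:3@99 #5:4@96] asks=[-]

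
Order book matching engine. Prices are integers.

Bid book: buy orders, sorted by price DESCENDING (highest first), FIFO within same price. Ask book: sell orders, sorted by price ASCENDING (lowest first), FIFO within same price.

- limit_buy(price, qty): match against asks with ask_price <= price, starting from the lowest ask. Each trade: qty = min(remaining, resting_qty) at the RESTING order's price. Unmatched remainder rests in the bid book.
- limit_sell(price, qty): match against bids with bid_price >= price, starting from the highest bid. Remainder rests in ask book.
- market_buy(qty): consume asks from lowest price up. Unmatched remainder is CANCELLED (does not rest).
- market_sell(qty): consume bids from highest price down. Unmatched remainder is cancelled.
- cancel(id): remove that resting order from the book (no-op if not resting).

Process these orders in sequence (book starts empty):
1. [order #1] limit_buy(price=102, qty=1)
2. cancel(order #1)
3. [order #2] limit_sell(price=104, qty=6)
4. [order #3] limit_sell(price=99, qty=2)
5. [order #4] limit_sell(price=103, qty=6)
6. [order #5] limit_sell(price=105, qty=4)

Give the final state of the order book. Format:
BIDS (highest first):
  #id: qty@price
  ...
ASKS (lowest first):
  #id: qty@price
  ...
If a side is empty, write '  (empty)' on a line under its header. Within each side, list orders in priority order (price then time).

After op 1 [order #1] limit_buy(price=102, qty=1): fills=none; bids=[#1:1@102] asks=[-]
After op 2 cancel(order #1): fills=none; bids=[-] asks=[-]
After op 3 [order #2] limit_sell(price=104, qty=6): fills=none; bids=[-] asks=[#2:6@104]
After op 4 [order #3] limit_sell(price=99, qty=2): fills=none; bids=[-] asks=[#3:2@99 #2:6@104]
After op 5 [order #4] limit_sell(price=103, qty=6): fills=none; bids=[-] asks=[#3:2@99 #4:6@103 #2:6@104]
After op 6 [order #5] limit_sell(price=105, qty=4): fills=none; bids=[-] asks=[#3:2@99 #4:6@103 #2:6@104 #5:4@105]

Answer: BIDS (highest first):
  (empty)
ASKS (lowest first):
  #3: 2@99
  #4: 6@103
  #2: 6@104
  #5: 4@105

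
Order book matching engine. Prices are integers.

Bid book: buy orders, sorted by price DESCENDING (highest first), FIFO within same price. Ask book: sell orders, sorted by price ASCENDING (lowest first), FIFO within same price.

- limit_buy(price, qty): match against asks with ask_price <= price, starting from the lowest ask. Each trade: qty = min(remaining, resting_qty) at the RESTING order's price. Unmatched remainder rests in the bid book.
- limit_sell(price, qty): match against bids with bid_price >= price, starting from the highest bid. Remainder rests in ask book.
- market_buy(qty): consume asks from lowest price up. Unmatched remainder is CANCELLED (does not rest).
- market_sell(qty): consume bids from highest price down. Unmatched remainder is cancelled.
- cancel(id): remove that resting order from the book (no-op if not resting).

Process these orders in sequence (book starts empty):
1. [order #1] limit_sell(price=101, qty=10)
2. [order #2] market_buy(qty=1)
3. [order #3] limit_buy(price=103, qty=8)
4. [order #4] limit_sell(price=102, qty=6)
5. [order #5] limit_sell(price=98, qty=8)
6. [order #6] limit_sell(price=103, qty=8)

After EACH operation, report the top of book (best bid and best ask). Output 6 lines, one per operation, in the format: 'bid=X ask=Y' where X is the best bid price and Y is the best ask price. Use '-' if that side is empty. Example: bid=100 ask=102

Answer: bid=- ask=101
bid=- ask=101
bid=- ask=101
bid=- ask=101
bid=- ask=98
bid=- ask=98

Derivation:
After op 1 [order #1] limit_sell(price=101, qty=10): fills=none; bids=[-] asks=[#1:10@101]
After op 2 [order #2] market_buy(qty=1): fills=#2x#1:1@101; bids=[-] asks=[#1:9@101]
After op 3 [order #3] limit_buy(price=103, qty=8): fills=#3x#1:8@101; bids=[-] asks=[#1:1@101]
After op 4 [order #4] limit_sell(price=102, qty=6): fills=none; bids=[-] asks=[#1:1@101 #4:6@102]
After op 5 [order #5] limit_sell(price=98, qty=8): fills=none; bids=[-] asks=[#5:8@98 #1:1@101 #4:6@102]
After op 6 [order #6] limit_sell(price=103, qty=8): fills=none; bids=[-] asks=[#5:8@98 #1:1@101 #4:6@102 #6:8@103]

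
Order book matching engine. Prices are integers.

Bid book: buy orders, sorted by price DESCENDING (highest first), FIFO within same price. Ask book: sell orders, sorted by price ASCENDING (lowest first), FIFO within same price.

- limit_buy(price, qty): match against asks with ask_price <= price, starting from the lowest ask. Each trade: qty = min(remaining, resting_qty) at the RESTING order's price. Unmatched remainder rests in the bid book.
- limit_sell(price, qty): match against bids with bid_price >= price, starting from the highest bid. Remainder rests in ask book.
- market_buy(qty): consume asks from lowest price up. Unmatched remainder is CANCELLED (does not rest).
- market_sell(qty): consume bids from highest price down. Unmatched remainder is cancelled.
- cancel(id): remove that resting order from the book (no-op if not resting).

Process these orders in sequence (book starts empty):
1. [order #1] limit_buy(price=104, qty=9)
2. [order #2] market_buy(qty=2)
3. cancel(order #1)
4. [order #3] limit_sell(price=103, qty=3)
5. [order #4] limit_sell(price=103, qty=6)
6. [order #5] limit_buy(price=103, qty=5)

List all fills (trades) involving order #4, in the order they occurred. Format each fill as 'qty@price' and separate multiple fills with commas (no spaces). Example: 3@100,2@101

Answer: 2@103

Derivation:
After op 1 [order #1] limit_buy(price=104, qty=9): fills=none; bids=[#1:9@104] asks=[-]
After op 2 [order #2] market_buy(qty=2): fills=none; bids=[#1:9@104] asks=[-]
After op 3 cancel(order #1): fills=none; bids=[-] asks=[-]
After op 4 [order #3] limit_sell(price=103, qty=3): fills=none; bids=[-] asks=[#3:3@103]
After op 5 [order #4] limit_sell(price=103, qty=6): fills=none; bids=[-] asks=[#3:3@103 #4:6@103]
After op 6 [order #5] limit_buy(price=103, qty=5): fills=#5x#3:3@103 #5x#4:2@103; bids=[-] asks=[#4:4@103]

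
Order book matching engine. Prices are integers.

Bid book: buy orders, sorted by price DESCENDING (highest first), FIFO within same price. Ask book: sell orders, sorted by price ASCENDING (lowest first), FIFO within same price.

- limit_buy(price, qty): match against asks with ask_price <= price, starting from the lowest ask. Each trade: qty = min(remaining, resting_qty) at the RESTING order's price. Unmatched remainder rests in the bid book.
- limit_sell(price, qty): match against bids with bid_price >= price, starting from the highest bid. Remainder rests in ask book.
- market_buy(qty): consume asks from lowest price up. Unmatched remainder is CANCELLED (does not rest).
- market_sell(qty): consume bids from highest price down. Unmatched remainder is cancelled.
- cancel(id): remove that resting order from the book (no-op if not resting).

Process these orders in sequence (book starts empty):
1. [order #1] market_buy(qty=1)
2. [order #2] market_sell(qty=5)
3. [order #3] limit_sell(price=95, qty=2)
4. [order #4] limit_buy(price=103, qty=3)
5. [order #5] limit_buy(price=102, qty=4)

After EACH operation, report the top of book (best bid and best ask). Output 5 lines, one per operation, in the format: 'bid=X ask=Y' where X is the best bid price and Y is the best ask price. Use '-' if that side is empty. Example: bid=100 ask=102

After op 1 [order #1] market_buy(qty=1): fills=none; bids=[-] asks=[-]
After op 2 [order #2] market_sell(qty=5): fills=none; bids=[-] asks=[-]
After op 3 [order #3] limit_sell(price=95, qty=2): fills=none; bids=[-] asks=[#3:2@95]
After op 4 [order #4] limit_buy(price=103, qty=3): fills=#4x#3:2@95; bids=[#4:1@103] asks=[-]
After op 5 [order #5] limit_buy(price=102, qty=4): fills=none; bids=[#4:1@103 #5:4@102] asks=[-]

Answer: bid=- ask=-
bid=- ask=-
bid=- ask=95
bid=103 ask=-
bid=103 ask=-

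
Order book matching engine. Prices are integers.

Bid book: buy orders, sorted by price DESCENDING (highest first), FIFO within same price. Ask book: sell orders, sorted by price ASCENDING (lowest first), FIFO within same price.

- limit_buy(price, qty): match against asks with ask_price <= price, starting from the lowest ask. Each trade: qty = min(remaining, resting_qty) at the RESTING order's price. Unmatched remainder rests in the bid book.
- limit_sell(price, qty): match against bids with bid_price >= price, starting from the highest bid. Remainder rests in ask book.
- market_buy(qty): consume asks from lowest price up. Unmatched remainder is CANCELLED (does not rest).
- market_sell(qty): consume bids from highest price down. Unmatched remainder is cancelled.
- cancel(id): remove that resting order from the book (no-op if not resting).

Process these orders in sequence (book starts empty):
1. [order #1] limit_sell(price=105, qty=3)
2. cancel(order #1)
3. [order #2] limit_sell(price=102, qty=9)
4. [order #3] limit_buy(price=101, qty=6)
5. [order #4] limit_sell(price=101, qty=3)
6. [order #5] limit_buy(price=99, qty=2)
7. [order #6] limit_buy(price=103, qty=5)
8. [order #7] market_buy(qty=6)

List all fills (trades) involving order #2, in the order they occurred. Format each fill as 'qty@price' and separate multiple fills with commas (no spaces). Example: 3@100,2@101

After op 1 [order #1] limit_sell(price=105, qty=3): fills=none; bids=[-] asks=[#1:3@105]
After op 2 cancel(order #1): fills=none; bids=[-] asks=[-]
After op 3 [order #2] limit_sell(price=102, qty=9): fills=none; bids=[-] asks=[#2:9@102]
After op 4 [order #3] limit_buy(price=101, qty=6): fills=none; bids=[#3:6@101] asks=[#2:9@102]
After op 5 [order #4] limit_sell(price=101, qty=3): fills=#3x#4:3@101; bids=[#3:3@101] asks=[#2:9@102]
After op 6 [order #5] limit_buy(price=99, qty=2): fills=none; bids=[#3:3@101 #5:2@99] asks=[#2:9@102]
After op 7 [order #6] limit_buy(price=103, qty=5): fills=#6x#2:5@102; bids=[#3:3@101 #5:2@99] asks=[#2:4@102]
After op 8 [order #7] market_buy(qty=6): fills=#7x#2:4@102; bids=[#3:3@101 #5:2@99] asks=[-]

Answer: 5@102,4@102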